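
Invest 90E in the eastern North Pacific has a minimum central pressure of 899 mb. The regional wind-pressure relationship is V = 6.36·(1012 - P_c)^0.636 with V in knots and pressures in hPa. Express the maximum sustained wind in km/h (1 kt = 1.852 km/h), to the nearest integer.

238 km/h

ΔP = 1012 − 899 = 113 mb.
V ≈ 6.36 × 113^0.636 = 6.36 × 20.219 ≈ 128.592 kt.
128.592 × 1.852 ≈ 238.15 km/h → 238 km/h.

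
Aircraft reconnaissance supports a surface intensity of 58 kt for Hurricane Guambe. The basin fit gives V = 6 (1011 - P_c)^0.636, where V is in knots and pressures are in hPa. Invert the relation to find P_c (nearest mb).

976 mb

ΔP = (V / 6)^(1/0.636) = (58/6)^1.572.
58/6 = 9.667; 9.667^1.572 ≈ 35.41 mb.
P_c = 1011 − 35.41 = 975.59 ≈ 976 mb.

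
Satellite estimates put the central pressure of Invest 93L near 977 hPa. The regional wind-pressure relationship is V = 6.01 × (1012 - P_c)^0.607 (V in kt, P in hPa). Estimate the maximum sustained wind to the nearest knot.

ΔP = 1012 − 977 = 35 hPa.
35^0.607 ≈ 8.655.
V ≈ 6.01 × 8.655 ≈ 52.0 kt.

52 kt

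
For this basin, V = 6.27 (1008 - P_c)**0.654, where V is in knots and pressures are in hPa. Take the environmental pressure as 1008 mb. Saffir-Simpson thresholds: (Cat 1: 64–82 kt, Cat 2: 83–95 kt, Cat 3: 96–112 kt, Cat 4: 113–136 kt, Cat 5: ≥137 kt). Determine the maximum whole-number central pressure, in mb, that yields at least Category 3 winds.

Category 3 begins at V = 96 kt.
Required ΔP = (96/6.27)^(1/0.654) = 15.311^1.529 ≈ 64.85 mb.
P_c ≤ 1008 − 64.85 = 943.15, so the highest integer P_c is 943 mb.

943 mb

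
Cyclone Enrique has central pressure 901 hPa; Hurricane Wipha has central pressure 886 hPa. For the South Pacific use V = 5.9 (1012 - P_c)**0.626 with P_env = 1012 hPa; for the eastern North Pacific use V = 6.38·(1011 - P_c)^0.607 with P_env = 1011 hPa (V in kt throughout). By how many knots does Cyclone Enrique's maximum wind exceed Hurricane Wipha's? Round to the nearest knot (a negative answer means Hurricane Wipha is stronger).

Cyclone Enrique: ΔP = 111; V ≈ 5.9 × 111^0.626 ≈ 112.52 kt.
Hurricane Wipha: ΔP = 125; V ≈ 6.38 × 125^0.607 ≈ 119.58 kt.
Difference ≈ 112.52 − 119.58 = -7.06 → -7 kt.

-7 kt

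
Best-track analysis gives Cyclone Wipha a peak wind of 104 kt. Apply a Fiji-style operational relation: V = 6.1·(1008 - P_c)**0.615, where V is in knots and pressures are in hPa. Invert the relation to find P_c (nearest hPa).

ΔP = (V / 6.1)^(1/0.615) = (104/6.1)^1.626.
104/6.1 = 17.049; 17.049^1.626 ≈ 100.64 hPa.
P_c = 1008 − 100.64 = 907.36 ≈ 907 hPa.

907 hPa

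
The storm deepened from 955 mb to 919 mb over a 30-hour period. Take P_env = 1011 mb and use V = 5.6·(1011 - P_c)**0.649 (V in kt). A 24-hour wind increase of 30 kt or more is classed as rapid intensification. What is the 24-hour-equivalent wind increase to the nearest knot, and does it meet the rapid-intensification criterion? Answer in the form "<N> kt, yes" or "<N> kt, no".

23 kt, no

V₁: ΔP = 56, V ≈ 5.6 × 56^0.649 ≈ 76.34 kt.
V₂: ΔP = 92, V ≈ 5.6 × 92^0.649 ≈ 105.36 kt.
ΔV over 30 h = 29.02 kt → 24 h equivalent = 29.02 × 24/30 ≈ 23.22 kt.
23 kt < 30 kt ⇒ not rapid intensification.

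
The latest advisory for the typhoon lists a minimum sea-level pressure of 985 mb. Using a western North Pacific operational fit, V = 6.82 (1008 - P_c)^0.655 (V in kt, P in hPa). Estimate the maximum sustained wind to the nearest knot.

ΔP = 1008 − 985 = 23 mb.
23^0.655 ≈ 7.797.
V ≈ 6.82 × 7.797 ≈ 53.2 kt.

53 kt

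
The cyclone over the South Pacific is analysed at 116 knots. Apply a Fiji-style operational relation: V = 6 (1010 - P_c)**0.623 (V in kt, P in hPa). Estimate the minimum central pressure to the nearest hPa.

894 hPa

ΔP = (V / 6)^(1/0.623) = (116/6)^1.605.
116/6 = 19.333; 19.333^1.605 ≈ 116.06 hPa.
P_c = 1010 − 116.06 = 893.94 ≈ 894 hPa.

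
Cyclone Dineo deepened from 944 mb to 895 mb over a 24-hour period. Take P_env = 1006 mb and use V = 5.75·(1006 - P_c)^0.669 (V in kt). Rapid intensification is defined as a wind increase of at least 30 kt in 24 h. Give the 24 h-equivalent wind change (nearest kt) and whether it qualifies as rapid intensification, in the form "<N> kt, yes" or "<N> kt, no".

43 kt, yes

V₁: ΔP = 62, V ≈ 5.75 × 62^0.669 ≈ 90.94 kt.
V₂: ΔP = 111, V ≈ 5.75 × 111^0.669 ≈ 134.27 kt.
ΔV over 24 h = 43.33 kt → 24 h equivalent = 43.33 × 24/24 ≈ 43.33 kt.
43 kt ≥ 30 kt ⇒ rapid intensification.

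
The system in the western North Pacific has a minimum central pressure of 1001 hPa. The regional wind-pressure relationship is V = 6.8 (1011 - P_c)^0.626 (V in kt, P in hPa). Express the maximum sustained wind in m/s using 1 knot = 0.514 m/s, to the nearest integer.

ΔP = 1011 − 1001 = 10 hPa.
V ≈ 6.8 × 10^0.626 = 6.8 × 4.227 ≈ 28.741 kt.
28.741 × 0.514 ≈ 14.77 m/s → 15 m/s.

15 m/s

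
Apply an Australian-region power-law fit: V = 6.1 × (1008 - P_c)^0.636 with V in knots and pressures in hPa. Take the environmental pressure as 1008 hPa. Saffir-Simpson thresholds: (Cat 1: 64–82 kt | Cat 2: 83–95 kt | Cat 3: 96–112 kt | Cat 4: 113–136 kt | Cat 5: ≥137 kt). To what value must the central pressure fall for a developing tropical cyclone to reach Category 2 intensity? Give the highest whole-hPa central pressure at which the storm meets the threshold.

Category 2 begins at V = 83 kt.
Required ΔP = (83/6.1)^(1/0.636) = 13.607^1.572 ≈ 60.62 hPa.
P_c ≤ 1008 − 60.62 = 947.38, so the highest integer P_c is 947 hPa.

947 hPa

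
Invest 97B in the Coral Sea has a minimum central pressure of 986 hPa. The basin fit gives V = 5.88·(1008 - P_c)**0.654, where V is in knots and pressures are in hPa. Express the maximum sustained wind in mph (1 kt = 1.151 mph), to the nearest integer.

ΔP = 1008 − 986 = 22 hPa.
V ≈ 5.88 × 22^0.654 = 5.88 × 7.550 ≈ 44.394 kt.
44.394 × 1.151 ≈ 51.10 mph → 51 mph.

51 mph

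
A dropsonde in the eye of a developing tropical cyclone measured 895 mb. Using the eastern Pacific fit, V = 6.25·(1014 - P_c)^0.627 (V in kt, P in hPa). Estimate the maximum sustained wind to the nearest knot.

125 kt

ΔP = 1014 − 895 = 119 mb.
119^0.627 ≈ 20.016.
V ≈ 6.25 × 20.016 ≈ 125.1 kt.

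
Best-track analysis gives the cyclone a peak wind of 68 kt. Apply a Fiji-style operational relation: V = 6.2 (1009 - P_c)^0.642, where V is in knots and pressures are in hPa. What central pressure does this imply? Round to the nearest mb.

ΔP = (V / 6.2)^(1/0.642) = (68/6.2)^1.558.
68/6.2 = 10.968; 10.968^1.558 ≈ 41.70 mb.
P_c = 1009 − 41.70 = 967.30 ≈ 967 mb.

967 mb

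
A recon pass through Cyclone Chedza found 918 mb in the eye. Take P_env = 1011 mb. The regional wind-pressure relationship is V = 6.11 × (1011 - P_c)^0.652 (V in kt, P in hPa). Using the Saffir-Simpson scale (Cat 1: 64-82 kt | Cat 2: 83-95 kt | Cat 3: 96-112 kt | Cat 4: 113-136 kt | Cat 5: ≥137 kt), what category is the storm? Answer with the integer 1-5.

4

ΔP = 1011 − 918 = 93 mb.
V ≈ 6.11 × 93^0.652 = 6.11 × 19.21 ≈ 117 kt.
117 kt falls in the Category 4 band.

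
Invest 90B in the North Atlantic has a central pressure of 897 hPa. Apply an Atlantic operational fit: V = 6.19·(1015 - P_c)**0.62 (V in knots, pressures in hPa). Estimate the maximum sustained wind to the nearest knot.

119 kt

ΔP = 1015 − 897 = 118 hPa.
118^0.62 ≈ 19.256.
V ≈ 6.19 × 19.256 ≈ 119.2 kt.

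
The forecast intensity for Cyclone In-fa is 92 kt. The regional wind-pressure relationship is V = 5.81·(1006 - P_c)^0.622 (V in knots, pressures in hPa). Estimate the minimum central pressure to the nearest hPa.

ΔP = (V / 5.81)^(1/0.622) = (92/5.81)^1.608.
92/5.81 = 15.835; 15.835^1.608 ≈ 84.85 hPa.
P_c = 1006 − 84.85 = 921.15 ≈ 921 hPa.

921 hPa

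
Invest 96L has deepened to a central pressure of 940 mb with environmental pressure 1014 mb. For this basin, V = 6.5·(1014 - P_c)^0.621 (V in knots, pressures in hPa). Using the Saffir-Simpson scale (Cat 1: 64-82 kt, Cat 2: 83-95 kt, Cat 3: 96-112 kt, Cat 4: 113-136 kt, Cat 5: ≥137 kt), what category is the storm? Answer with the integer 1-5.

2

ΔP = 1014 − 940 = 74 mb.
V ≈ 6.5 × 74^0.621 = 6.5 × 14.48 ≈ 94 kt.
94 kt falls in the Category 2 band.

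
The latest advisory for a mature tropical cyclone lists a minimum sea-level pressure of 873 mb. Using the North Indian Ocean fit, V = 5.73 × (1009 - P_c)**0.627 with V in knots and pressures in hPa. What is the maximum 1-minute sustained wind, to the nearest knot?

125 kt

ΔP = 1009 − 873 = 136 mb.
136^0.627 ≈ 21.764.
V ≈ 5.73 × 21.764 ≈ 124.7 kt.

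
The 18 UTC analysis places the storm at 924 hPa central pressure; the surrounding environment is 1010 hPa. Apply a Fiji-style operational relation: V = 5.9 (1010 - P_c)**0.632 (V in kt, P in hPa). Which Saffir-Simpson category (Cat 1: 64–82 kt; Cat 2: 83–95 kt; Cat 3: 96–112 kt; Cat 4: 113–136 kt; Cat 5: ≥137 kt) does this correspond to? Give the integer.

ΔP = 1010 − 924 = 86 hPa.
V ≈ 5.9 × 86^0.632 = 5.9 × 16.70 ≈ 99 kt.
99 kt falls in the Category 3 band.

3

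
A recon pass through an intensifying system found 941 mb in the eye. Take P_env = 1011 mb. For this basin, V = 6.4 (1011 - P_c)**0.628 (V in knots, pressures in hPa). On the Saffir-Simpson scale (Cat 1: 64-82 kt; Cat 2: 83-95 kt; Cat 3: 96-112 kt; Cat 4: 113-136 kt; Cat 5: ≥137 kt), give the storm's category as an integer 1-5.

ΔP = 1011 − 941 = 70 mb.
V ≈ 6.4 × 70^0.628 = 6.4 × 14.41 ≈ 92 kt.
92 kt falls in the Category 2 band.

2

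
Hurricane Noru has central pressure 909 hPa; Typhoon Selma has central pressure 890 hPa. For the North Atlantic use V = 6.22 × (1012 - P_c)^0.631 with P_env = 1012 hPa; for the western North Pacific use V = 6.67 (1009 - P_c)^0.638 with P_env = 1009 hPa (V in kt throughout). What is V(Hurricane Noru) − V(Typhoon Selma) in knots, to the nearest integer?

-25 kt

Hurricane Noru: ΔP = 103; V ≈ 6.22 × 103^0.631 ≈ 115.85 kt.
Typhoon Selma: ΔP = 119; V ≈ 6.67 × 119^0.638 ≈ 140.71 kt.
Difference ≈ 115.85 − 140.71 = -24.86 → -25 kt.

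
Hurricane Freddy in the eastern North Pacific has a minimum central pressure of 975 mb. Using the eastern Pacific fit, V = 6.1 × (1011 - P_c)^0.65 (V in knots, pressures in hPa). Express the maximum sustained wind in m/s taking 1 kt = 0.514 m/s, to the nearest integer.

ΔP = 1011 − 975 = 36 mb.
V ≈ 6.1 × 36^0.65 = 6.1 × 10.271 ≈ 62.651 kt.
62.651 × 0.514 ≈ 32.20 m/s → 32 m/s.

32 m/s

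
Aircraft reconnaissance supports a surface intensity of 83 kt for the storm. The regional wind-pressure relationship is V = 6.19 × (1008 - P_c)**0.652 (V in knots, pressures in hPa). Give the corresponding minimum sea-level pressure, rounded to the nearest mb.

954 mb

ΔP = (V / 6.19)^(1/0.652) = (83/6.19)^1.534.
83/6.19 = 13.409; 13.409^1.534 ≈ 53.59 mb.
P_c = 1008 − 53.59 = 954.41 ≈ 954 mb.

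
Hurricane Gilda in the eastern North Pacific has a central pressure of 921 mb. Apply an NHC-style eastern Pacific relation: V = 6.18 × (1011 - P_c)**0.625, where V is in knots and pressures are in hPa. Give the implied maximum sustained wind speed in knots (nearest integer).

ΔP = 1011 − 921 = 90 mb.
90^0.625 ≈ 16.650.
V ≈ 6.18 × 16.650 ≈ 102.9 kt.

103 kt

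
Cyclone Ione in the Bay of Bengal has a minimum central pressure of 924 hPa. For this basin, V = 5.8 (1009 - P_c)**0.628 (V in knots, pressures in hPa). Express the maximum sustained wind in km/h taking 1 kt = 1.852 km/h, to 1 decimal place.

174.9 km/h

ΔP = 1009 − 924 = 85 hPa.
V ≈ 5.8 × 85^0.628 = 5.8 × 16.281 ≈ 94.428 kt.
94.428 × 1.852 ≈ 174.88 km/h → 174.9 km/h.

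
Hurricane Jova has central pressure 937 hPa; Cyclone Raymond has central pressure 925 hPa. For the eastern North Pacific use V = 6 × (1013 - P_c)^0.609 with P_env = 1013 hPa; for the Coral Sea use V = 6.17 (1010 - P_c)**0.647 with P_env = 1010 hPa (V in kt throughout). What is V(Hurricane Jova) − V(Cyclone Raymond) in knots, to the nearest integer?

Hurricane Jova: ΔP = 76; V ≈ 6 × 76^0.609 ≈ 83.86 kt.
Cyclone Raymond: ΔP = 85; V ≈ 6.17 × 85^0.647 ≈ 109.30 kt.
Difference ≈ 83.86 − 109.30 = -25.44 → -25 kt.

-25 kt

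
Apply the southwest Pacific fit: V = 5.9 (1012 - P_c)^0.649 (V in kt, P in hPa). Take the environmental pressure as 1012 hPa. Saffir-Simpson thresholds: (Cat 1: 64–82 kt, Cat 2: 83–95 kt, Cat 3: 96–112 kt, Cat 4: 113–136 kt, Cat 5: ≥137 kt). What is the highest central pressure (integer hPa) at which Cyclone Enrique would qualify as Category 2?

953 hPa

Category 2 begins at V = 83 kt.
Required ΔP = (83/5.9)^(1/0.649) = 14.068^1.541 ≈ 58.78 hPa.
P_c ≤ 1012 − 58.78 = 953.22, so the highest integer P_c is 953 hPa.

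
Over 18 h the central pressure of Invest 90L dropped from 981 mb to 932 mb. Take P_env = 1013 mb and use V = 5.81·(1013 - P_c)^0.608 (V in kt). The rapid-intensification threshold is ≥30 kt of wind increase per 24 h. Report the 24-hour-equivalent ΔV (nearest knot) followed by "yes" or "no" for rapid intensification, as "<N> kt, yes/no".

48 kt, yes

V₁: ΔP = 32, V ≈ 5.81 × 32^0.608 ≈ 47.79 kt.
V₂: ΔP = 81, V ≈ 5.81 × 81^0.608 ≈ 84.05 kt.
ΔV over 18 h = 36.26 kt → 24 h equivalent = 36.26 × 24/18 ≈ 48.35 kt.
48 kt ≥ 30 kt ⇒ rapid intensification.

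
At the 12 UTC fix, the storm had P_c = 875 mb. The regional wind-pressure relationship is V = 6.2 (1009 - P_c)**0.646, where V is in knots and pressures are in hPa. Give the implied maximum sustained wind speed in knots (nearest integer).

ΔP = 1009 − 875 = 134 mb.
134^0.646 ≈ 23.665.
V ≈ 6.2 × 23.665 ≈ 146.7 kt.

147 kt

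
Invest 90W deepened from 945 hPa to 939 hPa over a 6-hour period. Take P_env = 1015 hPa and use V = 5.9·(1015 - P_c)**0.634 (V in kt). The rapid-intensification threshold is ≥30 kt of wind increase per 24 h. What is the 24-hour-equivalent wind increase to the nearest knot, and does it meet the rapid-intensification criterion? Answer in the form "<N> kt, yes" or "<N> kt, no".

19 kt, no

V₁: ΔP = 70, V ≈ 5.9 × 70^0.634 ≈ 87.23 kt.
V₂: ΔP = 76, V ≈ 5.9 × 76^0.634 ≈ 91.89 kt.
ΔV over 6 h = 4.66 kt → 24 h equivalent = 4.66 × 24/6 ≈ 18.64 kt.
19 kt < 30 kt ⇒ not rapid intensification.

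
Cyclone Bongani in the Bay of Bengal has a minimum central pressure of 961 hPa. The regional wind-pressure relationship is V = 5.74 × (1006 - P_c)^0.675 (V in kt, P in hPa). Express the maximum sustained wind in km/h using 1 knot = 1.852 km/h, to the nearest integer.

139 km/h

ΔP = 1006 − 961 = 45 hPa.
V ≈ 5.74 × 45^0.675 = 5.74 × 13.059 ≈ 74.960 kt.
74.960 × 1.852 ≈ 138.83 km/h → 139 km/h.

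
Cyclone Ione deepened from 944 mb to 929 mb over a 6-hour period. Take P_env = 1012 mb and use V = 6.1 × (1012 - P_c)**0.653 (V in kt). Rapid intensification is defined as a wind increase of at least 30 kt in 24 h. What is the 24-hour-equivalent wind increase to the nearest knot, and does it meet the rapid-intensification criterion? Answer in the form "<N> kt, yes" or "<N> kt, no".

V₁: ΔP = 68, V ≈ 6.1 × 68^0.653 ≈ 95.93 kt.
V₂: ΔP = 83, V ≈ 6.1 × 83^0.653 ≈ 109.27 kt.
ΔV over 6 h = 13.34 kt → 24 h equivalent = 13.34 × 24/6 ≈ 53.36 kt.
53 kt ≥ 30 kt ⇒ rapid intensification.

53 kt, yes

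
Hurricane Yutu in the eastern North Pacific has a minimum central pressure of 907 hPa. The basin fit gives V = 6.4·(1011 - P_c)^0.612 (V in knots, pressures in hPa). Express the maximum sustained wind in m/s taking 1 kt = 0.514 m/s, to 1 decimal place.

56.4 m/s

ΔP = 1011 − 907 = 104 hPa.
V ≈ 6.4 × 104^0.612 = 6.4 × 17.156 ≈ 109.801 kt.
109.801 × 0.514 ≈ 56.44 m/s → 56.4 m/s.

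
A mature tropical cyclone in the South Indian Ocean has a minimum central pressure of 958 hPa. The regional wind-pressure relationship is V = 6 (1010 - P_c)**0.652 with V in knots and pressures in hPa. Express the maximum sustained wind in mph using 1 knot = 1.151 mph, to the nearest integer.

ΔP = 1010 − 958 = 52 hPa.
V ≈ 6 × 52^0.652 = 6 × 13.147 ≈ 78.883 kt.
78.883 × 1.151 ≈ 90.79 mph → 91 mph.

91 mph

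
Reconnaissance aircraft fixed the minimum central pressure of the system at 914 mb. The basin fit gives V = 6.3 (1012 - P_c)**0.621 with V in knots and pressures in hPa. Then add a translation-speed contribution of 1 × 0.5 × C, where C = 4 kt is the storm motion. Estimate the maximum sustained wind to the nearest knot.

111 kt

ΔP = 1012 − 914 = 98 mb.
98^0.621 ≈ 17.241.
V ≈ 6.3 × 17.241 ≈ 108.6 kt.
Translation term: 1 × 0.5 × 4 = 2 kt.
Corrected V ≈ 110.6 kt → 111 kt.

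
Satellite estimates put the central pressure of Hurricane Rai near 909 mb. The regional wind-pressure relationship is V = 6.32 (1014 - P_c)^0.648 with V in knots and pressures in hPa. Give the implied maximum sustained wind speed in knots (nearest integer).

ΔP = 1014 − 909 = 105 mb.
105^0.648 ≈ 20.405.
V ≈ 6.32 × 20.405 ≈ 129.0 kt.

129 kt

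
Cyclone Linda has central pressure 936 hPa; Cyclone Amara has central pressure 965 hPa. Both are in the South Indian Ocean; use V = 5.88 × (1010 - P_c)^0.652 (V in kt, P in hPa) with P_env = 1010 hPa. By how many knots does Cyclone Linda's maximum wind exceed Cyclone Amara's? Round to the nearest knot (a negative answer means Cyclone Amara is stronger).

Cyclone Linda: ΔP = 74; V ≈ 5.88 × 74^0.652 ≈ 97.30 kt.
Cyclone Amara: ΔP = 45; V ≈ 5.88 × 45^0.652 ≈ 70.35 kt.
Difference ≈ 97.30 − 70.35 = 26.95 → 27 kt.

27 kt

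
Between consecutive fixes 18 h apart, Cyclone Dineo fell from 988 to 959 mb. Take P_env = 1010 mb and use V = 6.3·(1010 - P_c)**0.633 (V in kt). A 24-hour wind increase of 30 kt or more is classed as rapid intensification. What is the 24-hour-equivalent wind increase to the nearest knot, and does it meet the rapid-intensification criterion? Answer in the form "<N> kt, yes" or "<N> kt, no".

V₁: ΔP = 22, V ≈ 6.3 × 22^0.633 ≈ 44.58 kt.
V₂: ΔP = 51, V ≈ 6.3 × 51^0.633 ≈ 75.90 kt.
ΔV over 18 h = 31.32 kt → 24 h equivalent = 31.32 × 24/18 ≈ 41.76 kt.
42 kt ≥ 30 kt ⇒ rapid intensification.

42 kt, yes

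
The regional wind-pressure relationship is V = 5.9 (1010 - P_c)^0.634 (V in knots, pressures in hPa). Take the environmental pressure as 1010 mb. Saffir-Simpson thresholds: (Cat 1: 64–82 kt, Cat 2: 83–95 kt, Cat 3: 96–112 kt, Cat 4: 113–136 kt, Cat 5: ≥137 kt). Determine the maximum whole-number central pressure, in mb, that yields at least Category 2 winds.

Category 2 begins at V = 83 kt.
Required ΔP = (83/5.9)^(1/0.634) = 14.068^1.577 ≈ 64.73 mb.
P_c ≤ 1010 − 64.73 = 945.27, so the highest integer P_c is 945 mb.

945 mb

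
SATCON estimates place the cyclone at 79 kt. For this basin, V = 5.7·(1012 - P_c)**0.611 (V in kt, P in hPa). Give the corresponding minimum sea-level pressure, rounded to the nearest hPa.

ΔP = (V / 5.7)^(1/0.611) = (79/5.7)^1.637.
79/5.7 = 13.860; 13.860^1.637 ≈ 73.90 hPa.
P_c = 1012 − 73.90 = 938.10 ≈ 938 hPa.

938 hPa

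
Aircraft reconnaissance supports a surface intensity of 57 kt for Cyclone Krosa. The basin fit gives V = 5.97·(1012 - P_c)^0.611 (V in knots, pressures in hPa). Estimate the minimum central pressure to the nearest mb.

972 mb

ΔP = (V / 5.97)^(1/0.611) = (57/5.97)^1.637.
57/5.97 = 9.548; 9.548^1.637 ≈ 40.16 mb.
P_c = 1012 − 40.16 = 971.84 ≈ 972 mb.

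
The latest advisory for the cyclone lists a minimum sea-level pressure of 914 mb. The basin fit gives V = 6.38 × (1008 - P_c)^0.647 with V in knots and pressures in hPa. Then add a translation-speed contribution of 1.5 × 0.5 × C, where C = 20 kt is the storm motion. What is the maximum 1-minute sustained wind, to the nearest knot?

136 kt

ΔP = 1008 − 914 = 94 mb.
94^0.647 ≈ 18.907.
V ≈ 6.38 × 18.907 ≈ 120.6 kt.
Translation term: 1.5 × 0.5 × 20 = 15 kt.
Corrected V ≈ 135.6 kt → 136 kt.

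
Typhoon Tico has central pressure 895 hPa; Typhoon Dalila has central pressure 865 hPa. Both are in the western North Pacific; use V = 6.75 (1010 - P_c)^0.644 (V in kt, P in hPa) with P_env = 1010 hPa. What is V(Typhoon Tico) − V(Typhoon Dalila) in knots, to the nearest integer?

Typhoon Tico: ΔP = 115; V ≈ 6.75 × 115^0.644 ≈ 143.35 kt.
Typhoon Dalila: ΔP = 145; V ≈ 6.75 × 145^0.644 ≈ 166.43 kt.
Difference ≈ 143.35 − 166.43 = -23.08 → -23 kt.

-23 kt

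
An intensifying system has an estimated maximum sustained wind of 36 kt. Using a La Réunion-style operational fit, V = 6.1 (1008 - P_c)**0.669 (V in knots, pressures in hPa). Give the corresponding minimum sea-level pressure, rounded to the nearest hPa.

ΔP = (V / 6.1)^(1/0.669) = (36/6.1)^1.495.
36/6.1 = 5.902; 5.902^1.495 ≈ 14.20 hPa.
P_c = 1008 − 14.20 = 993.80 ≈ 994 hPa.

994 hPa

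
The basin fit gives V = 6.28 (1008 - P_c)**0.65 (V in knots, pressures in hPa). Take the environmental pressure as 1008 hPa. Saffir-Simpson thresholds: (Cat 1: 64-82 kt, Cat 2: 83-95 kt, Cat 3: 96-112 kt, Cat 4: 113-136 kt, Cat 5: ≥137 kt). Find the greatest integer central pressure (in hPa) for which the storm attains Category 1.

972 hPa

Category 1 begins at V = 64 kt.
Required ΔP = (64/6.28)^(1/0.65) = 10.191^1.538 ≈ 35.57 hPa.
P_c ≤ 1008 − 35.57 = 972.43, so the highest integer P_c is 972 hPa.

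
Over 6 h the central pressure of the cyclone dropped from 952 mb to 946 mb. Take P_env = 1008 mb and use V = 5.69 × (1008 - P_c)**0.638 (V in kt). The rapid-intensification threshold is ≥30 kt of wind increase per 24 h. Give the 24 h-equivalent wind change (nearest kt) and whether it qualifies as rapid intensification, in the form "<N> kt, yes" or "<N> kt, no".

V₁: ΔP = 56, V ≈ 5.69 × 56^0.638 ≈ 74.21 kt.
V₂: ΔP = 62, V ≈ 5.69 × 62^0.638 ≈ 79.19 kt.
ΔV over 6 h = 4.98 kt → 24 h equivalent = 4.98 × 24/6 ≈ 19.92 kt.
20 kt < 30 kt ⇒ not rapid intensification.

20 kt, no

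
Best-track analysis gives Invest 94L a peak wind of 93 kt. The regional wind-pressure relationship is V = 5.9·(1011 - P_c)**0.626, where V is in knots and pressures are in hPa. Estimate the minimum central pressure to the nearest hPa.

ΔP = (V / 5.9)^(1/0.626) = (93/5.9)^1.597.
93/5.9 = 15.763; 15.763^1.597 ≈ 81.87 hPa.
P_c = 1011 − 81.87 = 929.13 ≈ 929 hPa.

929 hPa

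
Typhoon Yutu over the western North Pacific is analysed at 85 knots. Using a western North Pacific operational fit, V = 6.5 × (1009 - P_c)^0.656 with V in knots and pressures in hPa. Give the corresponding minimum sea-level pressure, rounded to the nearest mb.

ΔP = (V / 6.5)^(1/0.656) = (85/6.5)^1.524.
85/6.5 = 13.077; 13.077^1.524 ≈ 50.35 mb.
P_c = 1009 − 50.35 = 958.65 ≈ 959 mb.

959 mb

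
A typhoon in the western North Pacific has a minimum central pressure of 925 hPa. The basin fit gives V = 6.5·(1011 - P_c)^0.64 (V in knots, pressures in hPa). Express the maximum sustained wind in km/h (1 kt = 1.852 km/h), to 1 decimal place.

208.3 km/h

ΔP = 1011 − 925 = 86 hPa.
V ≈ 6.5 × 86^0.64 = 6.5 × 17.301 ≈ 112.459 kt.
112.459 × 1.852 ≈ 208.27 km/h → 208.3 km/h.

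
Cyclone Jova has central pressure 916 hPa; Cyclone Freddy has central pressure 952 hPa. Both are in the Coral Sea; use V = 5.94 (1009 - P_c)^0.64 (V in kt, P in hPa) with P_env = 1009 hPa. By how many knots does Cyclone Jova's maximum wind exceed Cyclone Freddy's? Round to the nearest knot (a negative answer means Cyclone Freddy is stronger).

Cyclone Jova: ΔP = 93; V ≈ 5.94 × 93^0.64 ≈ 108.05 kt.
Cyclone Freddy: ΔP = 57; V ≈ 5.94 × 57^0.64 ≈ 78.99 kt.
Difference ≈ 108.05 − 78.99 = 29.06 → 29 kt.

29 kt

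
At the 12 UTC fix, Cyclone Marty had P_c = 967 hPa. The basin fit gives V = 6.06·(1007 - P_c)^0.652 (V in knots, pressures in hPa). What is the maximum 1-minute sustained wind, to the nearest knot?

67 kt

ΔP = 1007 − 967 = 40 hPa.
40^0.652 ≈ 11.080.
V ≈ 6.06 × 11.080 ≈ 67.1 kt.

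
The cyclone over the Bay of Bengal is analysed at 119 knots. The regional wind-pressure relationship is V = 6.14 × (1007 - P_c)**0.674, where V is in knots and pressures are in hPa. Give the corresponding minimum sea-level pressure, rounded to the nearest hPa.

926 hPa

ΔP = (V / 6.14)^(1/0.674) = (119/6.14)^1.484.
119/6.14 = 19.381; 19.381^1.484 ≈ 81.29 hPa.
P_c = 1007 − 81.29 = 925.71 ≈ 926 hPa.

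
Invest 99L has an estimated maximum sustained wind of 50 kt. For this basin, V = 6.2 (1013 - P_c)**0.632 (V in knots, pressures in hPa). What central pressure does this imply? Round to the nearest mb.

ΔP = (V / 6.2)^(1/0.632) = (50/6.2)^1.582.
50/6.2 = 8.065; 8.065^1.582 ≈ 27.19 mb.
P_c = 1013 − 27.19 = 985.81 ≈ 986 mb.

986 mb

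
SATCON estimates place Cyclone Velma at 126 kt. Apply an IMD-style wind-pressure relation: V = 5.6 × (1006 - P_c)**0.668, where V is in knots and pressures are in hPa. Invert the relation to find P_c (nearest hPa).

ΔP = (V / 5.6)^(1/0.668) = (126/5.6)^1.497.
126/5.6 = 22.500; 22.500^1.497 ≈ 105.74 hPa.
P_c = 1006 − 105.74 = 900.26 ≈ 900 hPa.

900 hPa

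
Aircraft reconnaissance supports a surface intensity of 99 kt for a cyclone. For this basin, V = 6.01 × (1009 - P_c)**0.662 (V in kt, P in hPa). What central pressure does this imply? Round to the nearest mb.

ΔP = (V / 6.01)^(1/0.662) = (99/6.01)^1.511.
99/6.01 = 16.473; 16.473^1.511 ≈ 68.87 mb.
P_c = 1009 − 68.87 = 940.13 ≈ 940 mb.

940 mb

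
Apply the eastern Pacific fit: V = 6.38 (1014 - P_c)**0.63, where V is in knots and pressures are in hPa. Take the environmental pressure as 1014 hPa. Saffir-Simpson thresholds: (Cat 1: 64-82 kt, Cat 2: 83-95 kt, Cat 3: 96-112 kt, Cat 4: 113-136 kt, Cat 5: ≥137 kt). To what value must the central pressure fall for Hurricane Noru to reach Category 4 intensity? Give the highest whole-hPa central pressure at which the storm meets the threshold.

Category 4 begins at V = 113 kt.
Required ΔP = (113/6.38)^(1/0.63) = 17.712^1.587 ≈ 95.80 hPa.
P_c ≤ 1014 − 95.80 = 918.20, so the highest integer P_c is 918 hPa.

918 hPa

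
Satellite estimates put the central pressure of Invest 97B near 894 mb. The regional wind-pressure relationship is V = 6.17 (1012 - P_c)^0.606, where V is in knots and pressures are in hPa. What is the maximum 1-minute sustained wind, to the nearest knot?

ΔP = 1012 − 894 = 118 mb.
118^0.606 ≈ 18.012.
V ≈ 6.17 × 18.012 ≈ 111.1 kt.

111 kt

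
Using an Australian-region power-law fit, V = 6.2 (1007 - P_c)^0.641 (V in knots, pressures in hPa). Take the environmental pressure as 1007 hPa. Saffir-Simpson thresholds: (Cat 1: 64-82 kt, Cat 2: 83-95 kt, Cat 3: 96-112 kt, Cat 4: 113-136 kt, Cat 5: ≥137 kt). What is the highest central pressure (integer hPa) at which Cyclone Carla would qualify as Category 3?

Category 3 begins at V = 96 kt.
Required ΔP = (96/6.2)^(1/0.641) = 15.484^1.560 ≈ 71.83 hPa.
P_c ≤ 1007 − 71.83 = 935.17, so the highest integer P_c is 935 hPa.

935 hPa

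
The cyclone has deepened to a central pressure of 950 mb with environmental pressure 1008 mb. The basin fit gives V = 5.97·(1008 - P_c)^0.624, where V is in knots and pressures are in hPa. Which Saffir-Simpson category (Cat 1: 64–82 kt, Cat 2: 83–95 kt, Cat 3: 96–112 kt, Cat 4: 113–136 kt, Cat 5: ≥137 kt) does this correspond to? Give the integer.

ΔP = 1008 − 950 = 58 mb.
V ≈ 5.97 × 58^0.624 = 5.97 × 12.60 ≈ 75 kt.
75 kt falls in the Category 1 band.

1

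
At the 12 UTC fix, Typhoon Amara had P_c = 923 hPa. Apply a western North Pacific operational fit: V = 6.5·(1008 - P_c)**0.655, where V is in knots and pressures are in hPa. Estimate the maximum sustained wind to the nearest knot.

ΔP = 1008 − 923 = 85 hPa.
85^0.655 ≈ 18.356.
V ≈ 6.5 × 18.356 ≈ 119.3 kt.

119 kt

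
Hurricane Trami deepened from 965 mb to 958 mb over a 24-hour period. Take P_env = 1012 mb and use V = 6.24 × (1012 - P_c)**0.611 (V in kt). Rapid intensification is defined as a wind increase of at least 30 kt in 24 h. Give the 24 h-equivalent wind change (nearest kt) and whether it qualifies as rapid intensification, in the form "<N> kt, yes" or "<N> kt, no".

6 kt, no

V₁: ΔP = 47, V ≈ 6.24 × 47^0.611 ≈ 65.59 kt.
V₂: ΔP = 54, V ≈ 6.24 × 54^0.611 ≈ 71.40 kt.
ΔV over 24 h = 5.81 kt → 24 h equivalent = 5.81 × 24/24 ≈ 5.81 kt.
6 kt < 30 kt ⇒ not rapid intensification.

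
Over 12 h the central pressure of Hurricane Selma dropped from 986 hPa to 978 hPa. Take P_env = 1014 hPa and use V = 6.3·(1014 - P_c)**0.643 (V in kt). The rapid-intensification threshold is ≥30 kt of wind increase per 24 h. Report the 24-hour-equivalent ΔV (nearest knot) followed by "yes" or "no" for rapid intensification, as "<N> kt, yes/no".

19 kt, no

V₁: ΔP = 28, V ≈ 6.3 × 28^0.643 ≈ 53.69 kt.
V₂: ΔP = 36, V ≈ 6.3 × 36^0.643 ≈ 63.10 kt.
ΔV over 12 h = 9.41 kt → 24 h equivalent = 9.41 × 24/12 ≈ 18.82 kt.
19 kt < 30 kt ⇒ not rapid intensification.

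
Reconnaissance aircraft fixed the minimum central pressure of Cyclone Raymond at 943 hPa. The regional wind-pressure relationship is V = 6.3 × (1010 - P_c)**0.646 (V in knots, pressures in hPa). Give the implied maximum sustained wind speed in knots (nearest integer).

ΔP = 1010 − 943 = 67 hPa.
67^0.646 ≈ 15.123.
V ≈ 6.3 × 15.123 ≈ 95.3 kt.

95 kt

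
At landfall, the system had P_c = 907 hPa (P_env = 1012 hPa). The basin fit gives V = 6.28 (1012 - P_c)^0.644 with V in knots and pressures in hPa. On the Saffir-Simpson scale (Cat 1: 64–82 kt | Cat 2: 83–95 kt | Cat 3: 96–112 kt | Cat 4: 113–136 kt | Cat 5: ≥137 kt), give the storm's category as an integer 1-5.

ΔP = 1012 − 907 = 105 hPa.
V ≈ 6.28 × 105^0.644 = 6.28 × 20.03 ≈ 126 kt.
126 kt falls in the Category 4 band.

4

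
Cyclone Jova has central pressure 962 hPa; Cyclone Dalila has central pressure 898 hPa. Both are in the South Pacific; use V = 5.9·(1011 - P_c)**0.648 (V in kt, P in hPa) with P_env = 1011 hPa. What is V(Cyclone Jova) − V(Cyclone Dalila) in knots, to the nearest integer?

Cyclone Jova: ΔP = 49; V ≈ 5.9 × 49^0.648 ≈ 73.47 kt.
Cyclone Dalila: ΔP = 113; V ≈ 5.9 × 113^0.648 ≈ 126.25 kt.
Difference ≈ 73.47 − 126.25 = -52.78 → -53 kt.

-53 kt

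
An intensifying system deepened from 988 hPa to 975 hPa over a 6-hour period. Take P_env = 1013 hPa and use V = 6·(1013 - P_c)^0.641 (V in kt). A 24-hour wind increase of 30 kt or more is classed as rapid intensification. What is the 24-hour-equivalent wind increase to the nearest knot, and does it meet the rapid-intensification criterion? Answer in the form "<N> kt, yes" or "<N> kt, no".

V₁: ΔP = 25, V ≈ 6 × 25^0.641 ≈ 47.23 kt.
V₂: ΔP = 38, V ≈ 6 × 38^0.641 ≈ 61.77 kt.
ΔV over 6 h = 14.54 kt → 24 h equivalent = 14.54 × 24/6 ≈ 58.16 kt.
58 kt ≥ 30 kt ⇒ rapid intensification.

58 kt, yes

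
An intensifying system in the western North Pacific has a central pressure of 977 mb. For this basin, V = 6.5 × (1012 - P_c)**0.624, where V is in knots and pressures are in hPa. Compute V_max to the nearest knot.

60 kt

ΔP = 1012 − 977 = 35 mb.
35^0.624 ≈ 9.194.
V ≈ 6.5 × 9.194 ≈ 59.8 kt.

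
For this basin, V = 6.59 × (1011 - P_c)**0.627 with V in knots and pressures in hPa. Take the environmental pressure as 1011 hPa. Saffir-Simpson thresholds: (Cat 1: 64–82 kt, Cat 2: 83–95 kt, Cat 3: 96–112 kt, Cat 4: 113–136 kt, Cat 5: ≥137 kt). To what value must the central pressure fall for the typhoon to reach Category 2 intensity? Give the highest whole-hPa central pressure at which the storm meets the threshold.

954 hPa

Category 2 begins at V = 83 kt.
Required ΔP = (83/6.59)^(1/0.627) = 12.595^1.595 ≈ 56.85 hPa.
P_c ≤ 1011 − 56.85 = 954.15, so the highest integer P_c is 954 hPa.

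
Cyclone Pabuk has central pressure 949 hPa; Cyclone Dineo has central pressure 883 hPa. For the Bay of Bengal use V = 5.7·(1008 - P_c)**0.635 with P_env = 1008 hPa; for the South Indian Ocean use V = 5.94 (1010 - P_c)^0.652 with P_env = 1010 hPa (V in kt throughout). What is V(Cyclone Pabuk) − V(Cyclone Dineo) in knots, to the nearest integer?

Cyclone Pabuk: ΔP = 59; V ≈ 5.7 × 59^0.635 ≈ 75.92 kt.
Cyclone Dineo: ΔP = 127; V ≈ 5.94 × 127^0.652 ≈ 139.79 kt.
Difference ≈ 75.92 − 139.79 = -63.87 → -64 kt.

-64 kt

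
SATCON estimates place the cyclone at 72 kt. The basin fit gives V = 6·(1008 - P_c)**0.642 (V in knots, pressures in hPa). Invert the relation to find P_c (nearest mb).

960 mb

ΔP = (V / 6)^(1/0.642) = (72/6)^1.558.
72/6 = 12.000; 12.000^1.558 ≈ 47.97 mb.
P_c = 1008 − 47.97 = 960.03 ≈ 960 mb.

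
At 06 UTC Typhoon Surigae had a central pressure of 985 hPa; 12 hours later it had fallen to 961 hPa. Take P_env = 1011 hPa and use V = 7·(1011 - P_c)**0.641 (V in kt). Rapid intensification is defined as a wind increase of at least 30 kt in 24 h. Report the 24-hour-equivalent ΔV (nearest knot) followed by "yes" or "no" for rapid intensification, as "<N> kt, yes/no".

59 kt, yes

V₁: ΔP = 26, V ≈ 7 × 26^0.641 ≈ 56.51 kt.
V₂: ΔP = 50, V ≈ 7 × 50^0.641 ≈ 85.93 kt.
ΔV over 12 h = 29.42 kt → 24 h equivalent = 29.42 × 24/12 ≈ 58.84 kt.
59 kt ≥ 30 kt ⇒ rapid intensification.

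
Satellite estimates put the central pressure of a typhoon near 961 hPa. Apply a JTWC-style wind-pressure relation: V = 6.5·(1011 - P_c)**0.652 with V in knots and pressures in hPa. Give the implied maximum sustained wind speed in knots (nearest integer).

83 kt

ΔP = 1011 − 961 = 50 hPa.
50^0.652 ≈ 12.815.
V ≈ 6.5 × 12.815 ≈ 83.3 kt.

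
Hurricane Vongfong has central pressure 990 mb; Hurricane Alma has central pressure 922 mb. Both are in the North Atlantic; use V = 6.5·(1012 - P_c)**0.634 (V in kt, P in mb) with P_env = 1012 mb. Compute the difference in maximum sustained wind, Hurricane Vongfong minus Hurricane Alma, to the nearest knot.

-67 kt

Hurricane Vongfong: ΔP = 22; V ≈ 6.5 × 22^0.634 ≈ 46.13 kt.
Hurricane Alma: ΔP = 90; V ≈ 6.5 × 90^0.634 ≈ 112.69 kt.
Difference ≈ 46.13 − 112.69 = -66.56 → -67 kt.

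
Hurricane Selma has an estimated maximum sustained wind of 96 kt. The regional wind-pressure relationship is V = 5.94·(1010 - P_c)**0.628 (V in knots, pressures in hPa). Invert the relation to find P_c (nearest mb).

ΔP = (V / 5.94)^(1/0.628) = (96/5.94)^1.592.
96/5.94 = 16.162; 16.162^1.592 ≈ 84.01 mb.
P_c = 1010 − 84.01 = 925.99 ≈ 926 mb.

926 mb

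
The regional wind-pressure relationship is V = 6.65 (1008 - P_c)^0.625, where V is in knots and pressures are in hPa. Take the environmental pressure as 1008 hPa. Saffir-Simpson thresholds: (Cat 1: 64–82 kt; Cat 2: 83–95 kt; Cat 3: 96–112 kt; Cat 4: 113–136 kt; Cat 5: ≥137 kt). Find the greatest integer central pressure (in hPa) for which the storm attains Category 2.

Category 2 begins at V = 83 kt.
Required ΔP = (83/6.65)^(1/0.625) = 12.481^1.600 ≈ 56.76 hPa.
P_c ≤ 1008 − 56.76 = 951.24, so the highest integer P_c is 951 hPa.

951 hPa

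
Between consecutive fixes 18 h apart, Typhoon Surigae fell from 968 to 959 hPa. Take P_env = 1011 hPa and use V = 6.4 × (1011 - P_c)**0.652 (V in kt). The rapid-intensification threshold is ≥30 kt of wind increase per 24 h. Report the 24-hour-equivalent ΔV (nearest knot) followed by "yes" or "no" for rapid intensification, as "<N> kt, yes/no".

13 kt, no

V₁: ΔP = 43, V ≈ 6.4 × 43^0.652 ≈ 74.34 kt.
V₂: ΔP = 52, V ≈ 6.4 × 52^0.652 ≈ 84.14 kt.
ΔV over 18 h = 9.80 kt → 24 h equivalent = 9.80 × 24/18 ≈ 13.07 kt.
13 kt < 30 kt ⇒ not rapid intensification.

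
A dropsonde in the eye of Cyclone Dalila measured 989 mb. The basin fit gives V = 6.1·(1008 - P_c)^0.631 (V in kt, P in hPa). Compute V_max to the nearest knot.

ΔP = 1008 − 989 = 19 mb.
19^0.631 ≈ 6.411.
V ≈ 6.1 × 6.411 ≈ 39.1 kt.

39 kt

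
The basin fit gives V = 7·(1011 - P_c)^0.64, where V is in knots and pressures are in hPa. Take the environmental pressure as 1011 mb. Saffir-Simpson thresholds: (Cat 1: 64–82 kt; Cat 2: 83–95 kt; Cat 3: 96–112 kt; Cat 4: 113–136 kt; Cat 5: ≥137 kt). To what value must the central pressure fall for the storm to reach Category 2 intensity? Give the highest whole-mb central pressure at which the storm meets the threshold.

Category 2 begins at V = 83 kt.
Required ΔP = (83/7)^(1/0.64) = 11.857^1.562 ≈ 47.65 mb.
P_c ≤ 1011 − 47.65 = 963.35, so the highest integer P_c is 963 mb.

963 mb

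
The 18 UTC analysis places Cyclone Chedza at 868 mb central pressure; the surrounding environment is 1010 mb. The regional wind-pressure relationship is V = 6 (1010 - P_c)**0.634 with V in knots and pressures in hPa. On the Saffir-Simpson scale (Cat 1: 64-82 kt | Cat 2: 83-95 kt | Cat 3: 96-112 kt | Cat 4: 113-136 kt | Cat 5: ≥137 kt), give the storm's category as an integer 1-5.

ΔP = 1010 − 868 = 142 mb.
V ≈ 6 × 142^0.634 = 6 × 23.15 ≈ 139 kt.
139 kt falls in the Category 5 band.

5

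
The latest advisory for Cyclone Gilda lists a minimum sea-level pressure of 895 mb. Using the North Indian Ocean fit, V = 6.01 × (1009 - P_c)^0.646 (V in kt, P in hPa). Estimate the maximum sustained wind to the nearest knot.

ΔP = 1009 − 895 = 114 mb.
114^0.646 ≈ 21.319.
V ≈ 6.01 × 21.319 ≈ 128.1 kt.

128 kt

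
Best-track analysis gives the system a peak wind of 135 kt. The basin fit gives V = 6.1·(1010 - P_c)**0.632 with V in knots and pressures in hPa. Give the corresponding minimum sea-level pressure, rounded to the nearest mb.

876 mb

ΔP = (V / 6.1)^(1/0.632) = (135/6.1)^1.582.
135/6.1 = 22.131; 22.131^1.582 ≈ 134.33 mb.
P_c = 1010 − 134.33 = 875.67 ≈ 876 mb.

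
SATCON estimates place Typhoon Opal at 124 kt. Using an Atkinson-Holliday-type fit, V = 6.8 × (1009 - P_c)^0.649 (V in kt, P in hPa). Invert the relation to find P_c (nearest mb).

ΔP = (V / 6.8)^(1/0.649) = (124/6.8)^1.541.
124/6.8 = 18.235; 18.235^1.541 ≈ 87.67 mb.
P_c = 1009 − 87.67 = 921.33 ≈ 921 mb.

921 mb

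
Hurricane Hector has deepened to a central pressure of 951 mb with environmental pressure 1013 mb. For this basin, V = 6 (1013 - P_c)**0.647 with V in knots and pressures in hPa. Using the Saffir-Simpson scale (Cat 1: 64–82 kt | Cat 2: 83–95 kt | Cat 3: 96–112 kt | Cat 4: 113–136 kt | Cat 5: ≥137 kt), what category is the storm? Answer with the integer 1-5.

2

ΔP = 1013 − 951 = 62 mb.
V ≈ 6 × 62^0.647 = 6 × 14.44 ≈ 87 kt.
87 kt falls in the Category 2 band.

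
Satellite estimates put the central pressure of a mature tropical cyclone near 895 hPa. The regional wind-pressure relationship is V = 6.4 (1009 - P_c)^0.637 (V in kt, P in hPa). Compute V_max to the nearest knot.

ΔP = 1009 − 895 = 114 hPa.
114^0.637 ≈ 20.429.
V ≈ 6.4 × 20.429 ≈ 130.7 kt.

131 kt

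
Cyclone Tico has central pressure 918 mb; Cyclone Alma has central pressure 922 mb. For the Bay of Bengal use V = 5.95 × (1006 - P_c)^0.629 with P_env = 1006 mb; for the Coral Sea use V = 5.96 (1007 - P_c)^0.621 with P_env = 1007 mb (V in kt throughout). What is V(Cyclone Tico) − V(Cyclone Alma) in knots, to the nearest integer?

Cyclone Tico: ΔP = 88; V ≈ 5.95 × 88^0.629 ≈ 99.45 kt.
Cyclone Alma: ΔP = 85; V ≈ 5.96 × 85^0.621 ≈ 94.06 kt.
Difference ≈ 99.45 − 94.06 = 5.39 → 5 kt.

5 kt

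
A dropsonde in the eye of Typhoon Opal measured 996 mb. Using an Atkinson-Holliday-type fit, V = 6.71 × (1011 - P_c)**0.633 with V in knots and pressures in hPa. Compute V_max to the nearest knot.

37 kt

ΔP = 1011 − 996 = 15 mb.
15^0.633 ≈ 5.552.
V ≈ 6.71 × 5.552 ≈ 37.3 kt.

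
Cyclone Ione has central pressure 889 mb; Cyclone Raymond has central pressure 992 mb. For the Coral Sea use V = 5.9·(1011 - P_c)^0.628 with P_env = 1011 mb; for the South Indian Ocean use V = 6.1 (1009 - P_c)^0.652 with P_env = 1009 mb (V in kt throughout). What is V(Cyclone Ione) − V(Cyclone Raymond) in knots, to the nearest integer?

82 kt

Cyclone Ione: ΔP = 122; V ≈ 5.9 × 122^0.628 ≈ 120.53 kt.
Cyclone Raymond: ΔP = 17; V ≈ 6.1 × 17^0.652 ≈ 38.69 kt.
Difference ≈ 120.53 − 38.69 = 81.84 → 82 kt.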